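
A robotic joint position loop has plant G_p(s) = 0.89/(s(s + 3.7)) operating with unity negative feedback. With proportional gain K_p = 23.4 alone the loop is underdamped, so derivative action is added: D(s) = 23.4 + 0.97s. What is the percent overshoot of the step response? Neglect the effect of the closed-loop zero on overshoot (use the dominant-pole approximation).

16.3%

Forward path: (23.4 + 0.97s)·0.89/(s(s+3.7)). The closed-loop characteristic equation is s² + (3.7 + 0.89·0.97)s + 0.89·23.4 = 0.
That is s² + 4.563s + 20.83 = 0, so ω_n = 4.564 rad/s and ζ = 4.563/(2·4.564) = 0.5.
%OS = 100·exp(−πζ/√(1−ζ²)) = 16.3%.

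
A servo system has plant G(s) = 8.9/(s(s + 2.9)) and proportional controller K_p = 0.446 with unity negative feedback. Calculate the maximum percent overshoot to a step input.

Closed-loop characteristic equation: s² + 2.9s + 3.969 = 0, so ω_n = 1.992 rad/s and ζ = 2.9/(2·1.992) = 0.7278.
%OS = 100·exp(−πζ/√(1−ζ²)) = 100·exp(−π·0.7278/√0.4703) = 3.57%.

3.57%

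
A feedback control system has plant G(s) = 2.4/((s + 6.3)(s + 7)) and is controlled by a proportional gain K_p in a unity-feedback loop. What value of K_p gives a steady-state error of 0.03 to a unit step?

K_p = 594

For a type-0 loop with proportional control, e_ss = 1/(1 + K_p·G(0)).
G(0) = 0.05442. Require 1/(1 + K_p·0.05442) = 0.03, so 1 + 0.05442·K_p = 33.33.
K_p = (33.33 − 1)/0.05442 = 594.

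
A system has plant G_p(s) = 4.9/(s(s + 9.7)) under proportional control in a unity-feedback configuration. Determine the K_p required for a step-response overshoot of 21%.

K_p = 24.3

From %OS = 100·exp(−πζ/√(1−ζ²)) = 21%, ζ = −ln(0.21)/√(π²+ln²(0.21)) = 0.4449.
Characteristic equation s² + 9.7s + 4.9K_p = 0 gives ζ = 9.7/(2√(4.9K_p)).
Setting ζ = 0.4449: √(4.9K_p) = 9.7/(2·0.4449) = 10.9, so K_p = 118.8/4.9 = 24.3.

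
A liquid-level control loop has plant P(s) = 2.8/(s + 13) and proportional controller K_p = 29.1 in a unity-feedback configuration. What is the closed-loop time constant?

Closed-loop transfer function: T(s) = K_p·P(s)/(1 + K_p·P(s)) = 81.48/(s + 13 + 81.48) = 81.48/(s + 94.48).
Time constant τ = 1/94.48 = 0.0106 s.

τ = 0.0106 s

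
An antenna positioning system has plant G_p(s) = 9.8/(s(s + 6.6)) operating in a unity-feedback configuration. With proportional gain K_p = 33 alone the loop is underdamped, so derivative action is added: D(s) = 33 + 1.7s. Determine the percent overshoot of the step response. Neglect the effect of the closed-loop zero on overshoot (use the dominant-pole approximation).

Forward path: (33 + 1.7s)·9.8/(s(s+6.6)). The closed-loop characteristic equation is s² + (6.6 + 9.8·1.7)s + 9.8·33 = 0.
That is s² + 23.26s + 323.4 = 0, so ω_n = 17.98 rad/s and ζ = 23.26/(2·17.98) = 0.6467.
%OS = 100·exp(−πζ/√(1−ζ²)) = 6.97%.

6.97%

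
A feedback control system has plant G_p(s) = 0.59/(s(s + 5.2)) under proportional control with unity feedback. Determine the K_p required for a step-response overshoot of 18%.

From %OS = 100·exp(−πζ/√(1−ζ²)) = 18%, ζ = −ln(0.18)/√(π²+ln²(0.18)) = 0.4791.
Characteristic equation s² + 5.2s + 0.59K_p = 0 gives ζ = 5.2/(2√(0.59K_p)).
Setting ζ = 0.4791: √(0.59K_p) = 5.2/(2·0.4791) = 5.427, so K_p = 29.45/0.59 = 49.9.

K_p = 49.9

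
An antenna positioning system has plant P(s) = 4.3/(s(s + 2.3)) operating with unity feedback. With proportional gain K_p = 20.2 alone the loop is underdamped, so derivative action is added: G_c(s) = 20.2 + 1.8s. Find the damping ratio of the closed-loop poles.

ζ = 0.539

Forward path: (20.2 + 1.8s)·4.3/(s(s+2.3)). The closed-loop characteristic equation is s² + (2.3 + 4.3·1.8)s + 4.3·20.2 = 0.
That is s² + 10.04s + 86.86 = 0, so ω_n = 9.32 rad/s and ζ = 10.04/(2·9.32) = 0.5386.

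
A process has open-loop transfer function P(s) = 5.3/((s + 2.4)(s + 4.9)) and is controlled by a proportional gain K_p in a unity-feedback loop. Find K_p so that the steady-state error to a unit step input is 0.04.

Steady-state error for a unit step on this type-0 loop is 1/(1 + K_p·P(0)).
P(0) = 0.4507. Require 1/(1 + K_p·0.4507) = 0.04, so 1 + 0.4507·K_p = 25.
K_p = (25 − 1)/0.4507 = 53.3.

K_p = 53.3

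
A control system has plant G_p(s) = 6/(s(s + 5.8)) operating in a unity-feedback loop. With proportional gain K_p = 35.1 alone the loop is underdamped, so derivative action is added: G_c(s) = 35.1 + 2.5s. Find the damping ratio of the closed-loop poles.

ζ = 0.717

Forward path: (35.1 + 2.5s)·6/(s(s+5.8)). The closed-loop characteristic equation is s² + (5.8 + 6·2.5)s + 6·35.1 = 0.
That is s² + 20.8s + 210.6 = 0, so ω_n = 14.51 rad/s and ζ = 20.8/(2·14.51) = 0.7166.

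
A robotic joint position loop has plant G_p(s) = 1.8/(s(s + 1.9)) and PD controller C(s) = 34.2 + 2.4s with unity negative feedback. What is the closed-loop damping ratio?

ζ = 0.396

Forward path: (34.2 + 2.4s)·1.8/(s(s+1.9)). The closed-loop characteristic equation is s² + (1.9 + 1.8·2.4)s + 1.8·34.2 = 0.
That is s² + 6.22s + 61.56 = 0, so ω_n = 7.846 rad/s and ζ = 6.22/(2·7.846) = 0.3964.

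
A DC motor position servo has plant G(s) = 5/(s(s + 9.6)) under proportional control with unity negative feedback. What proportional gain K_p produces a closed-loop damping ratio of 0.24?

Closed-loop characteristic equation: s² + 9.6s + K_p·5 = 0.
So ω_n = √(5K_p) and 2ζω_n = 9.6, giving ζ = 9.6/(2√(5K_p)).
Setting ζ = 0.24: √(5K_p) = 9.6/(2·0.24) = 20, so K_p = 400/5 = 80.

K_p = 80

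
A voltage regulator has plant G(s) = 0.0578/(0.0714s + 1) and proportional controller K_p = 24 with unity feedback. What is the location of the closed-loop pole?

Closed loop: T(s) = K_p·G/(1+K_p·G) = 1.387/(0.0714s + 1 + 1.387), with pole at s = −(1 + 1.387)/0.0714 = −33.43.

s = -33.43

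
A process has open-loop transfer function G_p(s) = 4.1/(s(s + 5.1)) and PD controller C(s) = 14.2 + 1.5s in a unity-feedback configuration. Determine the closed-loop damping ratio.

Forward path: (14.2 + 1.5s)·4.1/(s(s+5.1)). The closed-loop characteristic equation is s² + (5.1 + 4.1·1.5)s + 4.1·14.2 = 0.
That is s² + 11.25s + 58.22 = 0, so ω_n = 7.63 rad/s and ζ = 11.25/(2·7.63) = 0.7372.

ζ = 0.737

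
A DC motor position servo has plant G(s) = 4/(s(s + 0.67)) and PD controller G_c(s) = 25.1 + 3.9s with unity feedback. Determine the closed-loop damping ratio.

ζ = 0.812

Forward path: (25.1 + 3.9s)·4/(s(s+0.67)). The closed-loop characteristic equation is s² + (0.67 + 4·3.9)s + 4·25.1 = 0.
That is s² + 16.27s + 100.4 = 0, so ω_n = 10.02 rad/s and ζ = 16.27/(2·10.02) = 0.8119.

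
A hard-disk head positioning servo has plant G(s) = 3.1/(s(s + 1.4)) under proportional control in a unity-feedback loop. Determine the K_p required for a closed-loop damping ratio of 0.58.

Closed-loop characteristic equation: s² + 1.4s + K_p·3.1 = 0.
So ω_n = √(3.1K_p) and 2ζω_n = 1.4, giving ζ = 1.4/(2√(3.1K_p)).
Setting ζ = 0.58: √(3.1K_p) = 1.4/(2·0.58) = 1.207, so K_p = 1.457/3.1 = 0.47.

K_p = 0.47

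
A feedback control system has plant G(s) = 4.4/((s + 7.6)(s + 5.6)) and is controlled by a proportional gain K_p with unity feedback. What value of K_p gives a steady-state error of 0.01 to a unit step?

The loop is type 0, so e_ss(step) = 1/(1 + K_pos) with K_pos = K_p·G(0).
G(0) = 0.1034. Require 1/(1 + K_p·0.1034) = 0.01, so 1 + 0.1034·K_p = 100.
K_p = (100 − 1)/0.1034 = 958.

K_p = 958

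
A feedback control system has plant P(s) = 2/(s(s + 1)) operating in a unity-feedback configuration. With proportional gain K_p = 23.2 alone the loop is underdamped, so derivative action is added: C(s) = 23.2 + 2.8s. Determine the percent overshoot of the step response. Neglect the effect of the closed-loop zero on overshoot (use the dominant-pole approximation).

Forward path: (23.2 + 2.8s)·2/(s(s+1)). The closed-loop characteristic equation is s² + (1 + 2·2.8)s + 2·23.2 = 0.
That is s² + 6.6s + 46.4 = 0, so ω_n = 6.812 rad/s and ζ = 6.6/(2·6.812) = 0.4845.
%OS = 100·exp(−πζ/√(1−ζ²)) = 17.6%.

17.6%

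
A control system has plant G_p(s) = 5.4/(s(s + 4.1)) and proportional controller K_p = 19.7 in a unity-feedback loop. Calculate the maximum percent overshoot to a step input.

From 1 + K_pG_p(s) = 0: s² + 4.1s + 106.4 = 0 ⇒ ω_n = 10.31, ζ = 0.1988.
%OS = 100·exp(−πζ/√(1−ζ²)) = 100·exp(−π·0.1988/√0.9605) = 52.9%.

52.9%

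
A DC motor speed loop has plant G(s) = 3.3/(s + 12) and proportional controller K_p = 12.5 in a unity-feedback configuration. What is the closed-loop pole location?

s = -53.25

Closed-loop transfer function: T(s) = K_p·G(s)/(1 + K_p·G(s)) = 41.25/(s + 12 + 41.25) = 41.25/(s + 53.25).
The closed-loop pole is at s = −53.25.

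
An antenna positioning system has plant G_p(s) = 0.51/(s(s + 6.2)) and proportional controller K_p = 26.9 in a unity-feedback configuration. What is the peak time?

The closed-loop denominator s² + 6.2s + 13.72 gives ω_n = √13.72 = 3.704 and ζ = 6.2/(2ω_n) = 0.837.
Damped frequency ω_d = ω_n√(1−ζ²) = 2.027 rad/s, so peak time T_p = π/ω_d = 1.55 s.

T_p = 1.55 s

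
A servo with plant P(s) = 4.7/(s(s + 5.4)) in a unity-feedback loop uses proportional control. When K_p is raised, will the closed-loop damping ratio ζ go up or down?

ζ = 5.4/(2√(4.7K_p)); increasing K_p raises the denominator, so ζ falls.

decrease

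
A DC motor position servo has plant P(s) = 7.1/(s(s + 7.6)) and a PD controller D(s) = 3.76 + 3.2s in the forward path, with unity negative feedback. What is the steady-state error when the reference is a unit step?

The open loop D(s)P(s) has a pole at the origin (type 1), so the static position error constant is infinite and e_ss = 1/(1+∞) = 0.

0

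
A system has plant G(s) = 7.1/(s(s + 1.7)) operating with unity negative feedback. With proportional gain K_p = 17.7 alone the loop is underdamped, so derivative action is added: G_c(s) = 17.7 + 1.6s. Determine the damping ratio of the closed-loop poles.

Forward path: (17.7 + 1.6s)·7.1/(s(s+1.7)). The closed-loop characteristic equation is s² + (1.7 + 7.1·1.6)s + 7.1·17.7 = 0.
That is s² + 13.06s + 125.7 = 0, so ω_n = 11.21 rad/s and ζ = 13.06/(2·11.21) = 0.5825.

ζ = 0.583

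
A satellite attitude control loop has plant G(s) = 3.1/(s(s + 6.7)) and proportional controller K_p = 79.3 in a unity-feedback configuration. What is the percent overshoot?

50.3%

The closed-loop denominator s² + 6.7s + 245.8 gives ω_n = √245.8 = 15.68 and ζ = 6.7/(2ω_n) = 0.2137.
%OS = 100·exp(−πζ/√(1−ζ²)) = 100·exp(−π·0.2137/√0.9543) = 50.3%.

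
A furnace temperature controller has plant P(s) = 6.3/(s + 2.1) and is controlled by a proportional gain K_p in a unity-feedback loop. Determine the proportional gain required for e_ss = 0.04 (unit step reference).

The loop is type 0, so e_ss(step) = 1/(1 + K_pos) with K_pos = K_p·P(0).
P(0) = 3. Require 1/(1 + K_p·3) = 0.04, so 1 + 3·K_p = 25.
K_p = (25 − 1)/3 = 8.

K_p = 8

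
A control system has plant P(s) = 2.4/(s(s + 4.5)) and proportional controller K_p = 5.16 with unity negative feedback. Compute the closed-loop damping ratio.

1 + K_p·P(s) = 0 gives s² + 4.5s + 12.38 = 0.
So ω_n² = 12.38 ⇒ ω_n = 3.519 rad/s, and ζ = 4.5/(2ω_n) = 0.639.

ζ = 0.639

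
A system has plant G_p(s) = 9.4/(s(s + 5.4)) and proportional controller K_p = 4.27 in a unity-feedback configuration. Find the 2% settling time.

T_s ≈ 1.48 s

Closed-loop characteristic equation: s² + 5.4s + 40.14 = 0, so ω_n = 6.335 rad/s and ζ = 5.4/(2·6.335) = 0.4262.
2% settling time T_s ≈ 4/(ζω_n) = 4/2.7 = 1.48 s.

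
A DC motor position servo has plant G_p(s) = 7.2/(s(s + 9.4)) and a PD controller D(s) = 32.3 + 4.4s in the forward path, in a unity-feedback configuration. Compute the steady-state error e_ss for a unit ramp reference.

The loop has one pole at the origin (type 1). Velocity error constant K_v = lim_{s→0} s·D(s)G_p(s) = 32.3·7.2/9.4 = 24.74.
Steady-state error to a unit ramp: e_ss = 1/K_v = 0.0404.

0.0404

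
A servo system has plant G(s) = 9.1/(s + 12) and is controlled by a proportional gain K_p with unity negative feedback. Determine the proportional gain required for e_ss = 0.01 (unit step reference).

K_p = 131

The loop is type 0, so e_ss(step) = 1/(1 + K_pos) with K_pos = K_p·G(0).
G(0) = 0.7583. Require 1/(1 + K_p·0.7583) = 0.01, so 1 + 0.7583·K_p = 100.
K_p = (100 − 1)/0.7583 = 131.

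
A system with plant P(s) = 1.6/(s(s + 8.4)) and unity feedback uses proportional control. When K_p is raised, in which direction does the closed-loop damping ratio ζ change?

decrease

ζ = 8.4/(2√(1.6K_p)); increasing K_p raises the denominator, so ζ falls.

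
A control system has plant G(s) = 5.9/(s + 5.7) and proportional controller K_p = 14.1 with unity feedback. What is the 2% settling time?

Closed-loop transfer function: T(s) = K_p·G(s)/(1 + K_p·G(s)) = 83.19/(s + 5.7 + 83.19) = 83.19/(s + 88.89).
Time constant τ = 1/88.89 = 0.01125 s, so the 2% settling time is about 4τ = 0.045 s.

T_s ≈ 0.045 s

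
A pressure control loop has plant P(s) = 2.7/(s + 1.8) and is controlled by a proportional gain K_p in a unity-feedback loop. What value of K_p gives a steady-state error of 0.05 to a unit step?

K_p = 12.7

For a type-0 loop with proportional control, e_ss = 1/(1 + K_p·P(0)).
P(0) = 1.5. Require 1/(1 + K_p·1.5) = 0.05, so 1 + 1.5·K_p = 20.
K_p = (20 − 1)/1.5 = 12.7.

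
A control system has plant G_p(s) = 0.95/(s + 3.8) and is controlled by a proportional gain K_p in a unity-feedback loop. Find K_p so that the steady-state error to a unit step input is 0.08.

K_p = 46

For a type-0 loop with proportional control, e_ss = 1/(1 + K_p·G_p(0)).
G_p(0) = 0.25. Require 1/(1 + K_p·0.25) = 0.08, so 1 + 0.25·K_p = 12.5.
K_p = (12.5 − 1)/0.25 = 46.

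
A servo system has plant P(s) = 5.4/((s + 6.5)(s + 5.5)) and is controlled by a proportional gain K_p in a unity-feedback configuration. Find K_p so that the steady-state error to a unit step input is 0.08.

For a type-0 loop with proportional control, e_ss = 1/(1 + K_p·P(0)).
P(0) = 0.151. Require 1/(1 + K_p·0.151) = 0.08, so 1 + 0.151·K_p = 12.5.
K_p = (12.5 − 1)/0.151 = 76.1.

K_p = 76.1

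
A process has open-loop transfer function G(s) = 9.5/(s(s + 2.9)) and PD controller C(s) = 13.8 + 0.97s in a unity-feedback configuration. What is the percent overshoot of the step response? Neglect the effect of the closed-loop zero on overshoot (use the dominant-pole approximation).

14.1%

Forward path: (13.8 + 0.97s)·9.5/(s(s+2.9)). The closed-loop characteristic equation is s² + (2.9 + 9.5·0.97)s + 9.5·13.8 = 0.
That is s² + 12.12s + 131.1 = 0, so ω_n = 11.45 rad/s and ζ = 12.12/(2·11.45) = 0.529.
%OS = 100·exp(−πζ/√(1−ζ²)) = 14.1%.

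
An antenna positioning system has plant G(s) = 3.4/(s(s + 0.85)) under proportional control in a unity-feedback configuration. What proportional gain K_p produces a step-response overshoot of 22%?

K_p = 0.282

From %OS = 100·exp(−πζ/√(1−ζ²)) = 22%, ζ = −ln(0.22)/√(π²+ln²(0.22)) = 0.4342.
Characteristic equation s² + 0.85s + 3.4K_p = 0 gives ζ = 0.85/(2√(3.4K_p)).
Setting ζ = 0.4342: √(3.4K_p) = 0.85/(2·0.4342) = 0.9789, so K_p = 0.9582/3.4 = 0.282.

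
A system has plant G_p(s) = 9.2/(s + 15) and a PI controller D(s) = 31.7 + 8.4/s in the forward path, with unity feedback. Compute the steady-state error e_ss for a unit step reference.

The open loop D(s)G_p(s) has a pole at the origin (type 1), so the static position error constant is infinite and e_ss = 1/(1+∞) = 0.

0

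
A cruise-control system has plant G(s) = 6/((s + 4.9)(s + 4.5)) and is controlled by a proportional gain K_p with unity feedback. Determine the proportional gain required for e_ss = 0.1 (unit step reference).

K_p = 33.1

Steady-state error for a unit step on this type-0 loop is 1/(1 + K_p·G(0)).
G(0) = 0.2721. Require 1/(1 + K_p·0.2721) = 0.1, so 1 + 0.2721·K_p = 10.
K_p = (10 − 1)/0.2721 = 33.1.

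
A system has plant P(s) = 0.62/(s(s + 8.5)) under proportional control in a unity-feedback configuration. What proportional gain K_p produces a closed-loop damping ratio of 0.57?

Closed-loop characteristic equation: s² + 8.5s + K_p·0.62 = 0.
So ω_n = √(0.62K_p) and 2ζω_n = 8.5, giving ζ = 8.5/(2√(0.62K_p)).
Setting ζ = 0.57: √(0.62K_p) = 8.5/(2·0.57) = 7.456, so K_p = 55.59/0.62 = 89.7.

K_p = 89.7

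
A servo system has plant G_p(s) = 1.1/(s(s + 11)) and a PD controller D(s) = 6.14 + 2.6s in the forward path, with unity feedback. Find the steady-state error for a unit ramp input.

1.63

The loop has one pole at the origin (type 1). Velocity error constant K_v = lim_{s→0} s·D(s)G_p(s) = 6.14·1.1/11 = 0.614.
Steady-state error to a unit ramp: e_ss = 1/K_v = 1.63.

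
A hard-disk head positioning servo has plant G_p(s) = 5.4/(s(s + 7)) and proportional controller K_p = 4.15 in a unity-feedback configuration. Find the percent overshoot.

From 1 + K_pG_p(s) = 0: s² + 7s + 22.41 = 0 ⇒ ω_n = 4.734, ζ = 0.7393.
%OS = 100·exp(−πζ/√(1−ζ²)) = 100·exp(−π·0.7393/√0.4534) = 3.18%.

3.18%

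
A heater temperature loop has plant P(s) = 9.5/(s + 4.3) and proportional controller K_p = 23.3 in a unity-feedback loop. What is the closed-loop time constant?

Closed-loop transfer function: T(s) = K_p·P(s)/(1 + K_p·P(s)) = 221.3/(s + 4.3 + 221.3) = 221.3/(s + 225.7).
Time constant τ = 1/225.7 = 0.00443 s.

τ = 0.00443 s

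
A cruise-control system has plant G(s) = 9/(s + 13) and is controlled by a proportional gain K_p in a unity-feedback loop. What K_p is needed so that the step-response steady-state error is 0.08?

K_p = 16.6

The loop is type 0, so e_ss(step) = 1/(1 + K_pos) with K_pos = K_p·G(0).
G(0) = 0.6923. Require 1/(1 + K_p·0.6923) = 0.08, so 1 + 0.6923·K_p = 12.5.
K_p = (12.5 − 1)/0.6923 = 16.6.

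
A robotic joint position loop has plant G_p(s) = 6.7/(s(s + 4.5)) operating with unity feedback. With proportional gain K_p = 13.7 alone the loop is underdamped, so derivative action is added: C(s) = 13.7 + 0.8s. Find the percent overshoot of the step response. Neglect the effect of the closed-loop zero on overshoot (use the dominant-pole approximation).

Forward path: (13.7 + 0.8s)·6.7/(s(s+4.5)). The closed-loop characteristic equation is s² + (4.5 + 6.7·0.8)s + 6.7·13.7 = 0.
That is s² + 9.86s + 91.79 = 0, so ω_n = 9.581 rad/s and ζ = 9.86/(2·9.581) = 0.5146.
%OS = 100·exp(−πζ/√(1−ζ²)) = 15.2%.

15.2%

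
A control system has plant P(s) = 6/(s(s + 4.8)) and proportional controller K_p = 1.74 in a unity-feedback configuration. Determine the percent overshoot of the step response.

3.06%

Closed-loop characteristic equation: s² + 4.8s + 10.44 = 0, so ω_n = 3.231 rad/s and ζ = 4.8/(2·3.231) = 0.7428.
%OS = 100·exp(−πζ/√(1−ζ²)) = 100·exp(−π·0.7428/√0.4483) = 3.06%.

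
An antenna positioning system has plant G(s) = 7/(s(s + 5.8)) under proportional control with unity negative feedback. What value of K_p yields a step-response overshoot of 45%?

K_p = 19.8

From %OS = 100·exp(−πζ/√(1−ζ²)) = 45%, ζ = −ln(0.45)/√(π²+ln²(0.45)) = 0.2463.
Characteristic equation s² + 5.8s + 7K_p = 0 gives ζ = 5.8/(2√(7K_p)).
Setting ζ = 0.2463: √(7K_p) = 5.8/(2·0.2463) = 11.77, so K_p = 138.6/7 = 19.8.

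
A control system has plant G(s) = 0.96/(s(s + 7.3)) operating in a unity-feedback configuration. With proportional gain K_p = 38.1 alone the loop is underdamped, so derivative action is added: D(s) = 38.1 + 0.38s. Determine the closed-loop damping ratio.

ζ = 0.634

Forward path: (38.1 + 0.38s)·0.96/(s(s+7.3)). The closed-loop characteristic equation is s² + (7.3 + 0.96·0.38)s + 0.96·38.1 = 0.
That is s² + 7.665s + 36.58 = 0, so ω_n = 6.048 rad/s and ζ = 7.665/(2·6.048) = 0.6337.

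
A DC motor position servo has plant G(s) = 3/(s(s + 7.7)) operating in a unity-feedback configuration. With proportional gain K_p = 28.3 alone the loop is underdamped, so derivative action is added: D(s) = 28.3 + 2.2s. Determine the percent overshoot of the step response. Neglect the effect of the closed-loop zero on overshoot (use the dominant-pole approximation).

2.1%

Forward path: (28.3 + 2.2s)·3/(s(s+7.7)). The closed-loop characteristic equation is s² + (7.7 + 3·2.2)s + 3·28.3 = 0.
That is s² + 14.3s + 84.9 = 0, so ω_n = 9.214 rad/s and ζ = 14.3/(2·9.214) = 0.776.
%OS = 100·exp(−πζ/√(1−ζ²)) = 2.1%.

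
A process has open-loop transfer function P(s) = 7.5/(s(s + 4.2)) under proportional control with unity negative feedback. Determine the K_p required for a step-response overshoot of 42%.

From %OS = 100·exp(−πζ/√(1−ζ²)) = 42%, ζ = −ln(0.42)/√(π²+ln²(0.42)) = 0.2662.
Characteristic equation s² + 4.2s + 7.5K_p = 0 gives ζ = 4.2/(2√(7.5K_p)).
Setting ζ = 0.2662: √(7.5K_p) = 4.2/(2·0.2662) = 7.89, so K_p = 62.25/7.5 = 8.3.

K_p = 8.3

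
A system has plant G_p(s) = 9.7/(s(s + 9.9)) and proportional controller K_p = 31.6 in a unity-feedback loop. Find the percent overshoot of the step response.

39.6%

The closed-loop denominator s² + 9.9s + 306.5 gives ω_n = √306.5 = 17.51 and ζ = 9.9/(2ω_n) = 0.2827.
%OS = 100·exp(−πζ/√(1−ζ²)) = 100·exp(−π·0.2827/√0.9201) = 39.6%.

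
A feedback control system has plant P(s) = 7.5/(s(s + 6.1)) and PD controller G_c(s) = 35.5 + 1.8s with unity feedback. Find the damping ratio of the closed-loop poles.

ζ = 0.601

Forward path: (35.5 + 1.8s)·7.5/(s(s+6.1)). The closed-loop characteristic equation is s² + (6.1 + 7.5·1.8)s + 7.5·35.5 = 0.
That is s² + 19.6s + 266.2 = 0, so ω_n = 16.32 rad/s and ζ = 19.6/(2·16.32) = 0.6006.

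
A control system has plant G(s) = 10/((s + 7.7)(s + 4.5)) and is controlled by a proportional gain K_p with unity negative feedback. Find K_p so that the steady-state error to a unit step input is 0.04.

K_p = 83.2

The loop is type 0, so e_ss(step) = 1/(1 + K_pos) with K_pos = K_p·G(0).
G(0) = 0.2886. Require 1/(1 + K_p·0.2886) = 0.04, so 1 + 0.2886·K_p = 25.
K_p = (25 − 1)/0.2886 = 83.2.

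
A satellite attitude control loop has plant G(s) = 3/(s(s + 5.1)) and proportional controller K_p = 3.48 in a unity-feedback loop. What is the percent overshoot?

1.76%

The closed-loop denominator s² + 5.1s + 10.44 gives ω_n = √10.44 = 3.231 and ζ = 5.1/(2ω_n) = 0.7892.
%OS = 100·exp(−πζ/√(1−ζ²)) = 100·exp(−π·0.7892/√0.3772) = 1.76%.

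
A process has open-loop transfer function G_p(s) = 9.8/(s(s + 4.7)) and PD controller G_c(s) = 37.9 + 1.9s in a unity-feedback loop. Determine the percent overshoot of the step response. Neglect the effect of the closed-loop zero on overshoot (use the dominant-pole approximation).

9.19%

Forward path: (37.9 + 1.9s)·9.8/(s(s+4.7)). The closed-loop characteristic equation is s² + (4.7 + 9.8·1.9)s + 9.8·37.9 = 0.
That is s² + 23.32s + 371.4 = 0, so ω_n = 19.27 rad/s and ζ = 23.32/(2·19.27) = 0.605.
%OS = 100·exp(−πζ/√(1−ζ²)) = 9.19%.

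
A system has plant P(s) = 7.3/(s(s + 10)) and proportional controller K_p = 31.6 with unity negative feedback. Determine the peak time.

Closed-loop characteristic equation: s² + 10s + 230.7 = 0, so ω_n = 15.19 rad/s and ζ = 10/(2·15.19) = 0.3292.
Damped frequency ω_d = ω_n√(1−ζ²) = 14.34 rad/s, so peak time T_p = π/ω_d = 0.219 s.

T_p = 0.219 s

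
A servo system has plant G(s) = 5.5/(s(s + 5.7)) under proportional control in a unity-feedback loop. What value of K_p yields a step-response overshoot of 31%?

From %OS = 100·exp(−πζ/√(1−ζ²)) = 31%, ζ = −ln(0.31)/√(π²+ln²(0.31)) = 0.3493.
Characteristic equation s² + 5.7s + 5.5K_p = 0 gives ζ = 5.7/(2√(5.5K_p)).
Setting ζ = 0.3493: √(5.5K_p) = 5.7/(2·0.3493) = 8.159, so K_p = 66.57/5.5 = 12.1.

K_p = 12.1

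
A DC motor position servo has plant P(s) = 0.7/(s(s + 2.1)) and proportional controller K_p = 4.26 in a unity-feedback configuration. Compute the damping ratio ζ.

1 + K_p·P(s) = 0 gives s² + 2.1s + 2.982 = 0.
Matching s² + 2ζω_n s + ω_n²: ω_n = √2.982 = 1.727 rad/s and 2ζω_n = 2.1, so ζ = 2.1/(2·1.727) = 0.608.

ζ = 0.608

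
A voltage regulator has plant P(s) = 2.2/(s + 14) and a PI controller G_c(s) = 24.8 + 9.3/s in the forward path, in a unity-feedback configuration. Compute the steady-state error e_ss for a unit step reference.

0

The open loop G_c(s)P(s) has a pole at the origin (type 1), so the static position error constant is infinite and e_ss = 1/(1+∞) = 0.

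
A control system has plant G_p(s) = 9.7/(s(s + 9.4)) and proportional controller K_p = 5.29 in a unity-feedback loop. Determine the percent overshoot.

6.51%

Closed-loop characteristic equation: s² + 9.4s + 51.31 = 0, so ω_n = 7.163 rad/s and ζ = 9.4/(2·7.163) = 0.6561.
%OS = 100·exp(−πζ/√(1−ζ²)) = 100·exp(−π·0.6561/√0.5695) = 6.51%.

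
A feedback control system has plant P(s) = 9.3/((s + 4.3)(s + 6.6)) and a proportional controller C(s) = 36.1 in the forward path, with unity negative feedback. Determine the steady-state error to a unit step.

The loop is type 0. Static position error constant K_pos = C(0)·P(0) = 36.1·0.3277 = 11.83.
Steady-state error to a unit step: e_ss = 1/(1+K_pos) = 1/12.83 = 0.0779.

0.0779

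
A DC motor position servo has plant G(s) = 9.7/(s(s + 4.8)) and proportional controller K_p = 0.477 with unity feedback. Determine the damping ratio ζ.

1 + K_p·G(s) = 0 gives s² + 4.8s + 4.627 = 0.
Matching s² + 2ζω_n s + ω_n²: ω_n = √4.627 = 2.151 rad/s and 2ζω_n = 4.8, so ζ = 4.8/(2·2.151) = 1.12.

ζ = 1.12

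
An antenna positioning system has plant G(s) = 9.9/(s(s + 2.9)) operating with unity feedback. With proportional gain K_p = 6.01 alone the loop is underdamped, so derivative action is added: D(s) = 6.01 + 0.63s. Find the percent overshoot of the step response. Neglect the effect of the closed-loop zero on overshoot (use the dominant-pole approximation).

Forward path: (6.01 + 0.63s)·9.9/(s(s+2.9)). The closed-loop characteristic equation is s² + (2.9 + 9.9·0.63)s + 9.9·6.01 = 0.
That is s² + 9.137s + 59.5 = 0, so ω_n = 7.714 rad/s and ζ = 9.137/(2·7.714) = 0.5923.
%OS = 100·exp(−πζ/√(1−ζ²)) = 9.93%.

9.93%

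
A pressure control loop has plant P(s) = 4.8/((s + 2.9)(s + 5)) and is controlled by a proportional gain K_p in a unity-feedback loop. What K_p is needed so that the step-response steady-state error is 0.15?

For a type-0 loop with proportional control, e_ss = 1/(1 + K_p·P(0)).
P(0) = 0.331. Require 1/(1 + K_p·0.331) = 0.15, so 1 + 0.331·K_p = 6.667.
K_p = (6.667 − 1)/0.331 = 17.1.

K_p = 17.1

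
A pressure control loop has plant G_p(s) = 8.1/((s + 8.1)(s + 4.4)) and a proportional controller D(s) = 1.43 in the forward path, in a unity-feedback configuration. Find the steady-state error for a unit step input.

The loop is type 0. Static position error constant K_pos = D(0)·G_p(0) = 1.43·0.2273 = 0.325.
Steady-state error to a unit step: e_ss = 1/(1+K_pos) = 1/1.325 = 0.755.

0.755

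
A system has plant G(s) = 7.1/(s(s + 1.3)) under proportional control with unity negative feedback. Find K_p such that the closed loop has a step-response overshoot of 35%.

K_p = 0.592

From %OS = 100·exp(−πζ/√(1−ζ²)) = 35%, ζ = −ln(0.35)/√(π²+ln²(0.35)) = 0.3169.
Characteristic equation s² + 1.3s + 7.1K_p = 0 gives ζ = 1.3/(2√(7.1K_p)).
Setting ζ = 0.3169: √(7.1K_p) = 1.3/(2·0.3169) = 2.051, so K_p = 4.206/7.1 = 0.592.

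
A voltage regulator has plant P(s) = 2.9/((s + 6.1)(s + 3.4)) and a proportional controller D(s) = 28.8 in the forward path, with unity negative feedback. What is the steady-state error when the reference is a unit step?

The loop is type 0. Static position error constant K_pos = D(0)·P(0) = 28.8·0.1398 = 4.027.
Steady-state error to a unit step: e_ss = 1/(1+K_pos) = 1/5.027 = 0.199.

0.199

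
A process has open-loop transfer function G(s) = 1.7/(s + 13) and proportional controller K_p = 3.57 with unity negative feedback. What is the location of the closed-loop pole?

Closed-loop transfer function: T(s) = K_p·G(s)/(1 + K_p·G(s)) = 6.069/(s + 13 + 6.069) = 6.069/(s + 19.07).
The closed-loop pole is at s = −19.07.

s = -19.07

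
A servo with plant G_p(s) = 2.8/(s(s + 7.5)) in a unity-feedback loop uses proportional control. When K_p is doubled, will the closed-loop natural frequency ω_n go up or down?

increase

ω_n = √(2.8·K_p), which grows with K_p.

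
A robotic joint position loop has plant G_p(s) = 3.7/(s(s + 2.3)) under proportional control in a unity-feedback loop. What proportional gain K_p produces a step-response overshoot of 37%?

K_p = 3.93

From %OS = 100·exp(−πζ/√(1−ζ²)) = 37%, ζ = −ln(0.37)/√(π²+ln²(0.37)) = 0.3017.
Characteristic equation s² + 2.3s + 3.7K_p = 0 gives ζ = 2.3/(2√(3.7K_p)).
Setting ζ = 0.3017: √(3.7K_p) = 2.3/(2·0.3017) = 3.811, so K_p = 14.53/3.7 = 3.93.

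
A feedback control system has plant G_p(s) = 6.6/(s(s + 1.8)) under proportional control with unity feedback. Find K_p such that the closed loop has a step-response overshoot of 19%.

From %OS = 100·exp(−πζ/√(1−ζ²)) = 19%, ζ = −ln(0.19)/√(π²+ln²(0.19)) = 0.4673.
Characteristic equation s² + 1.8s + 6.6K_p = 0 gives ζ = 1.8/(2√(6.6K_p)).
Setting ζ = 0.4673: √(6.6K_p) = 1.8/(2·0.4673) = 1.926, so K_p = 3.709/6.6 = 0.562.

K_p = 0.562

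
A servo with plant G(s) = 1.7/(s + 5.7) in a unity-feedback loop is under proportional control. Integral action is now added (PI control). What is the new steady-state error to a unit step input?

Adding integral action puts a pole at s = 0 in the forward path, raising the system type to 1; a type-1 loop has zero steady-state error to a step.

0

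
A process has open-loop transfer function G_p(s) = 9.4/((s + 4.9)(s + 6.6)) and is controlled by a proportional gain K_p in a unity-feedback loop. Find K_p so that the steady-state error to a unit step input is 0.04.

K_p = 82.6

For a type-0 loop with proportional control, e_ss = 1/(1 + K_p·G_p(0)).
G_p(0) = 0.2907. Require 1/(1 + K_p·0.2907) = 0.04, so 1 + 0.2907·K_p = 25.
K_p = (25 − 1)/0.2907 = 82.6.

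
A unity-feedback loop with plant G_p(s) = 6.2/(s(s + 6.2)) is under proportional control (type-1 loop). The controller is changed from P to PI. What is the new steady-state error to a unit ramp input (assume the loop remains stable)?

0

The integrator raises the loop to type 2, so K_v → ∞ and e_ss to a ramp is zero.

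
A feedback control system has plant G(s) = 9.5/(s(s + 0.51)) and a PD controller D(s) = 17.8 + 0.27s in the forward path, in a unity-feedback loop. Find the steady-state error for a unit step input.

0

The open loop D(s)G(s) has a pole at the origin (type 1), so the static position error constant is infinite and e_ss = 1/(1+∞) = 0.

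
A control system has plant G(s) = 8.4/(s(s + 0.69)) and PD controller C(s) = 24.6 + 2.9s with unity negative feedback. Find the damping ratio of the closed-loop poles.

Forward path: (24.6 + 2.9s)·8.4/(s(s+0.69)). The closed-loop characteristic equation is s² + (0.69 + 8.4·2.9)s + 8.4·24.6 = 0.
That is s² + 25.05s + 206.6 = 0, so ω_n = 14.37 rad/s and ζ = 25.05/(2·14.37) = 0.8713.

ζ = 0.871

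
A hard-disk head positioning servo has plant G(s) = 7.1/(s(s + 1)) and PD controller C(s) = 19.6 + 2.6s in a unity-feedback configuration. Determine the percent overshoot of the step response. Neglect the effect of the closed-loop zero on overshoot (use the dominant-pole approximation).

1.02%

Forward path: (19.6 + 2.6s)·7.1/(s(s+1)). The closed-loop characteristic equation is s² + (1 + 7.1·2.6)s + 7.1·19.6 = 0.
That is s² + 19.46s + 139.2 = 0, so ω_n = 11.8 rad/s and ζ = 19.46/(2·11.8) = 0.8248.
%OS = 100·exp(−πζ/√(1−ζ²)) = 1.02%.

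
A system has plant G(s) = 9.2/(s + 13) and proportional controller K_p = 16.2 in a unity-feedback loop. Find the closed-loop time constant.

Closed-loop transfer function: T(s) = K_p·G(s)/(1 + K_p·G(s)) = 149/(s + 13 + 149) = 149/(s + 162).
Time constant τ = 1/162 = 0.00617 s.

τ = 0.00617 s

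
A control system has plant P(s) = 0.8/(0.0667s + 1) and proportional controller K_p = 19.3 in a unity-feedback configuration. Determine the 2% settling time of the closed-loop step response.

Closed loop: T(s) = K_p·P/(1+K_p·P) = 15.44/(0.0667s + 1 + 15.44), with pole at s = −(1 + 15.44)/0.0667 = −246.5.
τ = 1/246.5 = 0.004057 s, so 2% settling time ≈ 4τ = 0.0162 s.

T_s ≈ 0.0162 s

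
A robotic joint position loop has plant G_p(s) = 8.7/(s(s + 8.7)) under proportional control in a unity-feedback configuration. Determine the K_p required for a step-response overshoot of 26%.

From %OS = 100·exp(−πζ/√(1−ζ²)) = 26%, ζ = −ln(0.26)/√(π²+ln²(0.26)) = 0.3941.
Characteristic equation s² + 8.7s + 8.7K_p = 0 gives ζ = 8.7/(2√(8.7K_p)).
Setting ζ = 0.3941: √(8.7K_p) = 8.7/(2·0.3941) = 11.04, so K_p = 121.8/8.7 = 14.

K_p = 14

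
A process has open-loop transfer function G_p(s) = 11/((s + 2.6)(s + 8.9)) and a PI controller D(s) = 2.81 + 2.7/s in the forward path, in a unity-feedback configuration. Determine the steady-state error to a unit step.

0

The open loop D(s)G_p(s) has a pole at the origin (type 1), so the static position error constant is infinite and e_ss = 1/(1+∞) = 0.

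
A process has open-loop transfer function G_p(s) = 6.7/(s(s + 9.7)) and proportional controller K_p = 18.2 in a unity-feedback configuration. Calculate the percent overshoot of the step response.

The closed-loop denominator s² + 9.7s + 121.9 gives ω_n = √121.9 = 11.04 and ζ = 9.7/(2ω_n) = 0.4392.
%OS = 100·exp(−πζ/√(1−ζ²)) = 100·exp(−π·0.4392/√0.8071) = 21.5%.

21.5%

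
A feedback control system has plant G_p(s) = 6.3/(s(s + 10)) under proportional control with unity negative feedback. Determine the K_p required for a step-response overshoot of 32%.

K_p = 34.1

From %OS = 100·exp(−πζ/√(1−ζ²)) = 32%, ζ = −ln(0.32)/√(π²+ln²(0.32)) = 0.341.
Characteristic equation s² + 10s + 6.3K_p = 0 gives ζ = 10/(2√(6.3K_p)).
Setting ζ = 0.341: √(6.3K_p) = 10/(2·0.341) = 14.66, so K_p = 215/6.3 = 34.1.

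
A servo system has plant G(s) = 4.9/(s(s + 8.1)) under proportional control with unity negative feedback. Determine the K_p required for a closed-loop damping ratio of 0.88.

K_p = 4.32

Closed-loop characteristic equation: s² + 8.1s + K_p·4.9 = 0.
So ω_n = √(4.9K_p) and 2ζω_n = 8.1, giving ζ = 8.1/(2√(4.9K_p)).
Setting ζ = 0.88: √(4.9K_p) = 8.1/(2·0.88) = 4.602, so K_p = 21.18/4.9 = 4.32.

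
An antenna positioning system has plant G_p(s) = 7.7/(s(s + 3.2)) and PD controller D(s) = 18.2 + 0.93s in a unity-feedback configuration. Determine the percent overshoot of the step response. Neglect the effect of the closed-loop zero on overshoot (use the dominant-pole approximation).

Forward path: (18.2 + 0.93s)·7.7/(s(s+3.2)). The closed-loop characteristic equation is s² + (3.2 + 7.7·0.93)s + 7.7·18.2 = 0.
That is s² + 10.36s + 140.1 = 0, so ω_n = 11.84 rad/s and ζ = 10.36/(2·11.84) = 0.4376.
%OS = 100·exp(−πζ/√(1−ζ²)) = 21.7%.

21.7%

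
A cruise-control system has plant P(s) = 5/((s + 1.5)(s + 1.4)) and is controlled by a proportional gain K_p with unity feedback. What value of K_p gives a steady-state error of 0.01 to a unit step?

K_p = 41.6

For a type-0 loop with proportional control, e_ss = 1/(1 + K_p·P(0)).
P(0) = 2.381. Require 1/(1 + K_p·2.381) = 0.01, so 1 + 2.381·K_p = 100.
K_p = (100 − 1)/2.381 = 41.6.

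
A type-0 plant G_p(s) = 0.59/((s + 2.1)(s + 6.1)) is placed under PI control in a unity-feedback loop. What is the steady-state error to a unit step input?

The PI controller's integrator makes the forward path type 1, so e_ss to a step is zero.

0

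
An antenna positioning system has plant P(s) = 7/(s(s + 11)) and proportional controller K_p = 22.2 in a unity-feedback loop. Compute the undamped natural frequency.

1 + K_p·P(s) = 0 gives s² + 11s + 155.4 = 0.
So ω_n² = 155.4 ⇒ ω_n = 12.47 rad/s, and ζ = 11/(2ω_n) = 0.441.

ω_n = 12.5 rad/s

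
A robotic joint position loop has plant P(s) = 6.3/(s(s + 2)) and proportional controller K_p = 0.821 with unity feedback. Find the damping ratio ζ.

The closed-loop denominator is s(s+2) + 0.821·6.3 = s² + 2s + 5.172.
Matching s² + 2ζω_n s + ω_n²: ω_n = √5.172 = 2.274 rad/s and 2ζω_n = 2, so ζ = 2/(2·2.274) = 0.44.

ζ = 0.44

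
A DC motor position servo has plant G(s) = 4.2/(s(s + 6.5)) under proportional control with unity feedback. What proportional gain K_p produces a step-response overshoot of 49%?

K_p = 51.3

From %OS = 100·exp(−πζ/√(1−ζ²)) = 49%, ζ = −ln(0.49)/√(π²+ln²(0.49)) = 0.2214.
Characteristic equation s² + 6.5s + 4.2K_p = 0 gives ζ = 6.5/(2√(4.2K_p)).
Setting ζ = 0.2214: √(4.2K_p) = 6.5/(2·0.2214) = 14.68, so K_p = 215.4/4.2 = 51.3.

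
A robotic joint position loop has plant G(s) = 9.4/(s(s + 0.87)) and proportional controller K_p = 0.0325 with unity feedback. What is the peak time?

T_p = 9.21 s

Closed-loop characteristic equation: s² + 0.87s + 0.3055 = 0, so ω_n = 0.5527 rad/s and ζ = 0.87/(2·0.5527) = 0.787.
Damped frequency ω_d = ω_n√(1−ζ²) = 0.341 rad/s, so peak time T_p = π/ω_d = 9.21 s.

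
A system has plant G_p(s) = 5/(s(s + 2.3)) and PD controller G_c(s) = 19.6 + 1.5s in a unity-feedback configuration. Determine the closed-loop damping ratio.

ζ = 0.495

Forward path: (19.6 + 1.5s)·5/(s(s+2.3)). The closed-loop characteristic equation is s² + (2.3 + 5·1.5)s + 5·19.6 = 0.
That is s² + 9.8s + 98 = 0, so ω_n = 9.899 rad/s and ζ = 9.8/(2·9.899) = 0.495.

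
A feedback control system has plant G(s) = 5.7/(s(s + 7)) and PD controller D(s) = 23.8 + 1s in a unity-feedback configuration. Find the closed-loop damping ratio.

ζ = 0.545

Forward path: (23.8 + 1s)·5.7/(s(s+7)). The closed-loop characteristic equation is s² + (7 + 5.7·1)s + 5.7·23.8 = 0.
That is s² + 12.7s + 135.7 = 0, so ω_n = 11.65 rad/s and ζ = 12.7/(2·11.65) = 0.5452.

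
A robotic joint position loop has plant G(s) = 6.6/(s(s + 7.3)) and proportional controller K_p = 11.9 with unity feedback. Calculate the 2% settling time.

T_s ≈ 1.1 s

Closed-loop characteristic equation: s² + 7.3s + 78.54 = 0, so ω_n = 8.862 rad/s and ζ = 7.3/(2·8.862) = 0.4119.
2% settling time T_s ≈ 4/(ζω_n) = 4/3.65 = 1.1 s.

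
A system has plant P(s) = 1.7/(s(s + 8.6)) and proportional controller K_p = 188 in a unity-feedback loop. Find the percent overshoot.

45.9%

Closed-loop characteristic equation: s² + 8.6s + 319.6 = 0, so ω_n = 17.88 rad/s and ζ = 8.6/(2·17.88) = 0.2405.
%OS = 100·exp(−πζ/√(1−ζ²)) = 100·exp(−π·0.2405/√0.9421) = 45.9%.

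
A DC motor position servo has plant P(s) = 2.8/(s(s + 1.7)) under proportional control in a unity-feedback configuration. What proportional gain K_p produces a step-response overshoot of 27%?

K_p = 1.74

From %OS = 100·exp(−πζ/√(1−ζ²)) = 27%, ζ = −ln(0.27)/√(π²+ln²(0.27)) = 0.3847.
Characteristic equation s² + 1.7s + 2.8K_p = 0 gives ζ = 1.7/(2√(2.8K_p)).
Setting ζ = 0.3847: √(2.8K_p) = 1.7/(2·0.3847) = 2.21, so K_p = 4.882/2.8 = 1.74.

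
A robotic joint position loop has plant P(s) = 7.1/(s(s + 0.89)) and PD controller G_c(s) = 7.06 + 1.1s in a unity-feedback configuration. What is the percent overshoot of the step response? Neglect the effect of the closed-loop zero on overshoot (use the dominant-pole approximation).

8.66%

Forward path: (7.06 + 1.1s)·7.1/(s(s+0.89)). The closed-loop characteristic equation is s² + (0.89 + 7.1·1.1)s + 7.1·7.06 = 0.
That is s² + 8.7s + 50.13 = 0, so ω_n = 7.08 rad/s and ζ = 8.7/(2·7.08) = 0.6144.
%OS = 100·exp(−πζ/√(1−ζ²)) = 8.66%.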